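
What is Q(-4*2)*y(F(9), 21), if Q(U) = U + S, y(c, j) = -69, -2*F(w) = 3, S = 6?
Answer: 138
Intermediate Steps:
F(w) = -3/2 (F(w) = -½*3 = -3/2)
Q(U) = 6 + U (Q(U) = U + 6 = 6 + U)
Q(-4*2)*y(F(9), 21) = (6 - 4*2)*(-69) = (6 - 8)*(-69) = -2*(-69) = 138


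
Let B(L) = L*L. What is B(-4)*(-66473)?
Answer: -1063568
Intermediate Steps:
B(L) = L**2
B(-4)*(-66473) = (-4)**2*(-66473) = 16*(-66473) = -1063568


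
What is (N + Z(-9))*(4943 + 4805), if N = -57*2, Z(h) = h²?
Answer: -321684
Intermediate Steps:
N = -114
(N + Z(-9))*(4943 + 4805) = (-114 + (-9)²)*(4943 + 4805) = (-114 + 81)*9748 = -33*9748 = -321684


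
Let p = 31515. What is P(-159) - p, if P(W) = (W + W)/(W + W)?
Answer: -31514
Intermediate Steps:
P(W) = 1 (P(W) = (2*W)/((2*W)) = (2*W)*(1/(2*W)) = 1)
P(-159) - p = 1 - 1*31515 = 1 - 31515 = -31514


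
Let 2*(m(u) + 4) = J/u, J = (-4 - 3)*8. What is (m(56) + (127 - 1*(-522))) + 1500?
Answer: 4289/2 ≈ 2144.5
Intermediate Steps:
J = -56 (J = -7*8 = -56)
m(u) = -4 - 28/u (m(u) = -4 + (-56/u)/2 = -4 - 28/u)
(m(56) + (127 - 1*(-522))) + 1500 = ((-4 - 28/56) + (127 - 1*(-522))) + 1500 = ((-4 - 28*1/56) + (127 + 522)) + 1500 = ((-4 - 1/2) + 649) + 1500 = (-9/2 + 649) + 1500 = 1289/2 + 1500 = 4289/2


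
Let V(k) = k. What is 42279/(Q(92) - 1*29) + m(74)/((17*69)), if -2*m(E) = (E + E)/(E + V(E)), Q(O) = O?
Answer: 3673573/5474 ≈ 671.09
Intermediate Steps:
m(E) = -1/2 (m(E) = -(E + E)/(2*(E + E)) = -2*E/(2*(2*E)) = -2*E*1/(2*E)/2 = -1/2*1 = -1/2)
42279/(Q(92) - 1*29) + m(74)/((17*69)) = 42279/(92 - 1*29) - 1/(2*(17*69)) = 42279/(92 - 29) - 1/2/1173 = 42279/63 - 1/2*1/1173 = 42279*(1/63) - 1/2346 = 14093/21 - 1/2346 = 3673573/5474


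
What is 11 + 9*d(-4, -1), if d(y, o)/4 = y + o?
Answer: -169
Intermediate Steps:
d(y, o) = 4*o + 4*y (d(y, o) = 4*(y + o) = 4*(o + y) = 4*o + 4*y)
11 + 9*d(-4, -1) = 11 + 9*(4*(-1) + 4*(-4)) = 11 + 9*(-4 - 16) = 11 + 9*(-20) = 11 - 180 = -169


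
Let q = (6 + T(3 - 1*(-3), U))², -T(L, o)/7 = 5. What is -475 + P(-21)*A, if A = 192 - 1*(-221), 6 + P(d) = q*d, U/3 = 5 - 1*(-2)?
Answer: -7296946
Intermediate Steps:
U = 21 (U = 3*(5 - 1*(-2)) = 3*(5 + 2) = 3*7 = 21)
T(L, o) = -35 (T(L, o) = -7*5 = -35)
q = 841 (q = (6 - 35)² = (-29)² = 841)
P(d) = -6 + 841*d
A = 413 (A = 192 + 221 = 413)
-475 + P(-21)*A = -475 + (-6 + 841*(-21))*413 = -475 + (-6 - 17661)*413 = -475 - 17667*413 = -475 - 7296471 = -7296946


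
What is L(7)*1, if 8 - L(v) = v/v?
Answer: 7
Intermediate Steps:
L(v) = 7 (L(v) = 8 - v/v = 8 - 1*1 = 8 - 1 = 7)
L(7)*1 = 7*1 = 7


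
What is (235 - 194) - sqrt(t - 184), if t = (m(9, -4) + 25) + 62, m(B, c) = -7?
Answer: 41 - 2*I*sqrt(26) ≈ 41.0 - 10.198*I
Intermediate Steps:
t = 80 (t = (-7 + 25) + 62 = 18 + 62 = 80)
(235 - 194) - sqrt(t - 184) = (235 - 194) - sqrt(80 - 184) = 41 - sqrt(-104) = 41 - 2*I*sqrt(26)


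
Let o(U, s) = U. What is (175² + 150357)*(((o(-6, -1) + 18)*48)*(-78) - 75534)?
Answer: -21801453684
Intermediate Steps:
(175² + 150357)*(((o(-6, -1) + 18)*48)*(-78) - 75534) = (175² + 150357)*(((-6 + 18)*48)*(-78) - 75534) = (30625 + 150357)*((12*48)*(-78) - 75534) = 180982*(576*(-78) - 75534) = 180982*(-44928 - 75534) = 180982*(-120462) = -21801453684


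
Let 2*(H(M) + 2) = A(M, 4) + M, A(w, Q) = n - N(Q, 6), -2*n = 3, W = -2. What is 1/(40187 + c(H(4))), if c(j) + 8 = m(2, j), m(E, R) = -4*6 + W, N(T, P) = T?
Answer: 1/40153 ≈ 2.4905e-5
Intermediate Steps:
n = -3/2 (n = -½*3 = -3/2 ≈ -1.5000)
A(w, Q) = -3/2 - Q
H(M) = -19/4 + M/2 (H(M) = -2 + ((-3/2 - 1*4) + M)/2 = -2 + ((-3/2 - 4) + M)/2 = -2 + (-11/2 + M)/2 = -2 + (-11/4 + M/2) = -19/4 + M/2)
m(E, R) = -26 (m(E, R) = -4*6 - 2 = -24 - 2 = -26)
c(j) = -34 (c(j) = -8 - 26 = -34)
1/(40187 + c(H(4))) = 1/(40187 - 34) = 1/40153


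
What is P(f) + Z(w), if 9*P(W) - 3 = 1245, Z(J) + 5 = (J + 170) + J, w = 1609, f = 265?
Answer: 10565/3 ≈ 3521.7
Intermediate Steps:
Z(J) = 165 + 2*J (Z(J) = -5 + ((J + 170) + J) = -5 + ((170 + J) + J) = -5 + (170 + 2*J) = 165 + 2*J)
P(W) = 416/3 (P(W) = ⅓ + (⅑)*1245 = ⅓ + 415/3 = 416/3)
P(f) + Z(w) = 416/3 + (165 + 2*1609) = 416/3 + (165 + 3218) = 416/3 + 3383 = 10565/3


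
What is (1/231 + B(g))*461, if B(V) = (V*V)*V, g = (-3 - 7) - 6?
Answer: -436186675/231 ≈ -1.8883e+6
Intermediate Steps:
g = -16 (g = -10 - 6 = -16)
B(V) = V³ (B(V) = V²*V = V³)
(1/231 + B(g))*461 = (1/231 + (-16)³)*461 = (1/231 - 4096)*461 = -946175/231*461 = -436186675/231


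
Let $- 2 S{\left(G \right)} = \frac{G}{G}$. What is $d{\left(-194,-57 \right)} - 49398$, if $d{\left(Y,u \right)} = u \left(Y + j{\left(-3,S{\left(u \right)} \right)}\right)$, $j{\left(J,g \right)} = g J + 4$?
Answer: $- \frac{77307}{2} \approx -38654.0$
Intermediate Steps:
$S{\left(G \right)} = - \frac{1}{2}$ ($S{\left(G \right)} = - \frac{G \frac{1}{G}}{2} = \left(- \frac{1}{2}\right) 1 = - \frac{1}{2}$)
$j{\left(J,g \right)} = 4 + J g$ ($j{\left(J,g \right)} = J g + 4 = 4 + J g$)
$d{\left(Y,u \right)} = u \left(\frac{11}{2} + Y\right)$ ($d{\left(Y,u \right)} = u \left(Y + \left(4 - - \frac{3}{2}\right)\right) = u \left(Y + \left(4 + \frac{3}{2}\right)\right) = u \left(Y + \frac{11}{2}\right) = u \left(\frac{11}{2} + Y\right)$)
$d{\left(-194,-57 \right)} - 49398 = \frac{1}{2} \left(-57\right) \left(11 + 2 \left(-194\right)\right) - 49398 = \frac{1}{2} \left(-57\right) \left(11 - 388\right) - 49398 = \frac{1}{2} \left(-57\right) \left(-377\right) - 49398 = \frac{21489}{2} - 49398 = - \frac{77307}{2}$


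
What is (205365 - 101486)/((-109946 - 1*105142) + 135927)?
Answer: -103879/79161 ≈ -1.3123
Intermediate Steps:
(205365 - 101486)/((-109946 - 1*105142) + 135927) = 103879/((-109946 - 105142) + 135927) = 103879/(-215088 + 135927) = 103879/(-79161) = 103879*(-1/79161) = -103879/79161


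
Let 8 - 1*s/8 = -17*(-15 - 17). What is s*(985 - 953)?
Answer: -137216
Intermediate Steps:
s = -4288 (s = 64 - (-136)*(-15 - 17) = 64 - (-136)*(-32) = 64 - 8*544 = 64 - 4352 = -4288)
s*(985 - 953) = -4288*(985 - 953) = -4288*32 = -137216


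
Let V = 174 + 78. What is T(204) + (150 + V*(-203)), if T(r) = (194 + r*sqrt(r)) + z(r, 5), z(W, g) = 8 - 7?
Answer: -50811 + 408*sqrt(51) ≈ -47897.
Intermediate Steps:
V = 252
z(W, g) = 1
T(r) = 195 + r**(3/2) (T(r) = (194 + r*sqrt(r)) + 1 = (194 + r**(3/2)) + 1 = 195 + r**(3/2))
T(204) + (150 + V*(-203)) = (195 + 204**(3/2)) + (150 + 252*(-203)) = (195 + 408*sqrt(51)) + (150 - 51156) = (195 + 408*sqrt(51)) - 51006 = -50811 + 408*sqrt(51)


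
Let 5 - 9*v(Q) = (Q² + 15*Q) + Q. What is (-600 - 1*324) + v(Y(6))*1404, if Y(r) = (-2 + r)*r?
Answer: -149904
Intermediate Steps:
Y(r) = r*(-2 + r)
v(Q) = 5/9 - 16*Q/9 - Q²/9 (v(Q) = 5/9 - ((Q² + 15*Q) + Q)/9 = 5/9 - (Q² + 16*Q)/9 = 5/9 + (-16*Q/9 - Q²/9) = 5/9 - 16*Q/9 - Q²/9)
(-600 - 1*324) + v(Y(6))*1404 = (-600 - 1*324) + (5/9 - 32*(-2 + 6)/3 - 36*(-2 + 6)²/9)*1404 = (-600 - 324) + (5/9 - 32*4/3 - (6*4)²/9)*1404 = -924 + (5/9 - 16/9*24 - ⅑*24²)*1404 = -924 + (5/9 - 128/3 - ⅑*576)*1404 = -924 + (5/9 - 128/3 - 64)*1404 = -924 - 955/9*1404 = -924 - 148980 = -149904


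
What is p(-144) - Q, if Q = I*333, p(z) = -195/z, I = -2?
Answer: 32033/48 ≈ 667.35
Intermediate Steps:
Q = -666 (Q = -2*333 = -666)
p(-144) - Q = -195/(-144) - 1*(-666) = -195*(-1/144) + 666 = 65/48 + 666 = 32033/48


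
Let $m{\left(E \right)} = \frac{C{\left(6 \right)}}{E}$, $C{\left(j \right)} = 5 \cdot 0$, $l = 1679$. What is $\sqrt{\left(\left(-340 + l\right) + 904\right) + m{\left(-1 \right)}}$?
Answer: $\sqrt{2243} \approx 47.36$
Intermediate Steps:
$C{\left(j \right)} = 0$
$m{\left(E \right)} = 0$ ($m{\left(E \right)} = \frac{0}{E} = 0$)
$\sqrt{\left(\left(-340 + l\right) + 904\right) + m{\left(-1 \right)}} = \sqrt{\left(\left(-340 + 1679\right) + 904\right) + 0} = \sqrt{\left(1339 + 904\right) + 0} = \sqrt{2243 + 0} = \sqrt{2243}$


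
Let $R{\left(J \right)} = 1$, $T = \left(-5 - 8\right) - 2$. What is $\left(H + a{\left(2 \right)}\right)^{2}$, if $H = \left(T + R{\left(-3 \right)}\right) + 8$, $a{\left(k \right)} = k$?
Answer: $16$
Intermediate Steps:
$T = -15$ ($T = \left(-5 - 8\right) - 2 = -13 - 2 = -15$)
$H = -6$ ($H = \left(-15 + 1\right) + 8 = -14 + 8 = -6$)
$\left(H + a{\left(2 \right)}\right)^{2} = \left(-6 + 2\right)^{2} = \left(-4\right)^{2} = 16$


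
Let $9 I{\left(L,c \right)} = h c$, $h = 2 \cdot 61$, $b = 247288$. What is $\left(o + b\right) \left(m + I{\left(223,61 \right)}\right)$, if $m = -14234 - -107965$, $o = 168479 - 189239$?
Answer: $\frac{192780085088}{9} \approx 2.142 \cdot 10^{10}$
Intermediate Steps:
$o = -20760$ ($o = 168479 - 189239 = -20760$)
$m = 93731$ ($m = -14234 + 107965 = 93731$)
$h = 122$
$I{\left(L,c \right)} = \frac{122 c}{9}$
$\left(o + b\right) \left(m + I{\left(223,61 \right)}\right) = \left(-20760 + 247288\right) \left(93731 + \frac{122}{9} \cdot 61\right) = 226528 \left(93731 + \frac{7442}{9}\right) = 226528 \cdot \frac{851021}{9} = \frac{192780085088}{9}$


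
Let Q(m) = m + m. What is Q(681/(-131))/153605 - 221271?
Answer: -4452471487467/20122255 ≈ -2.2127e+5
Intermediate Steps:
Q(m) = 2*m
Q(681/(-131))/153605 - 221271 = (2*(681/(-131)))/153605 - 221271 = (2*(681*(-1/131)))*(1/153605) - 221271 = (2*(-681/131))*(1/153605) - 221271 = -1362/131*1/153605 - 221271 = -1362/20122255 - 221271 = -4452471487467/20122255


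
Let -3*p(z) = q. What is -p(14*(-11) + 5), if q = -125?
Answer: -125/3 ≈ -41.667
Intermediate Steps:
p(z) = 125/3 (p(z) = -⅓*(-125) = 125/3)
-p(14*(-11) + 5) = -1*125/3 = -125/3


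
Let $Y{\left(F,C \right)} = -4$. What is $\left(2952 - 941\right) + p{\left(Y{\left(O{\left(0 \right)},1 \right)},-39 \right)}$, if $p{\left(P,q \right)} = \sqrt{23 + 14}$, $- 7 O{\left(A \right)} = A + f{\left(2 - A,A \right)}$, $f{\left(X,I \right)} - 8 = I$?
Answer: $2011 + \sqrt{37} \approx 2017.1$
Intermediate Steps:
$f{\left(X,I \right)} = 8 + I$
$O{\left(A \right)} = - \frac{8}{7} - \frac{2 A}{7}$ ($O{\left(A \right)} = - \frac{A + \left(8 + A\right)}{7} = - \frac{8 + 2 A}{7} = - \frac{8}{7} - \frac{2 A}{7}$)
$p{\left(P,q \right)} = \sqrt{37}$
$\left(2952 - 941\right) + p{\left(Y{\left(O{\left(0 \right)},1 \right)},-39 \right)} = \left(2952 - 941\right) + \sqrt{37} = 2011 + \sqrt{37}$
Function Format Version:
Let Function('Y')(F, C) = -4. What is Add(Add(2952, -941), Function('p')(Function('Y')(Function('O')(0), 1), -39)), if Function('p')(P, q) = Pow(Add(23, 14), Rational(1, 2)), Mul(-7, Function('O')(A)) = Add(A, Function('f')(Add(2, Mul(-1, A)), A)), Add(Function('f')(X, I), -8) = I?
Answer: Add(2011, Pow(37, Rational(1, 2))) ≈ 2017.1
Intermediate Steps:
Function('f')(X, I) = Add(8, I)
Function('O')(A) = Add(Rational(-8, 7), Mul(Rational(-2, 7), A)) (Function('O')(A) = Mul(Rational(-1, 7), Add(A, Add(8, A))) = Mul(Rational(-1, 7), Add(8, Mul(2, A))) = Add(Rational(-8, 7), Mul(Rational(-2, 7), A)))
Function('p')(P, q) = Pow(37, Rational(1, 2))
Add(Add(2952, -941), Function('p')(Function('Y')(Function('O')(0), 1), -39)) = Add(Add(2952, -941), Pow(37, Rational(1, 2))) = Add(2011, Pow(37, Rational(1, 2)))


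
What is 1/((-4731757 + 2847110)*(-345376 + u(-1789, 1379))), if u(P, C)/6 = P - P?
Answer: 1/650911842272 ≈ 1.5363e-12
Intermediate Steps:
u(P, C) = 0 (u(P, C) = 6*(P - P) = 6*0 = 0)
1/((-4731757 + 2847110)*(-345376 + u(-1789, 1379))) = 1/((-4731757 + 2847110)*(-345376 + 0)) = 1/(-1884647*(-345376)) = 1/650911842272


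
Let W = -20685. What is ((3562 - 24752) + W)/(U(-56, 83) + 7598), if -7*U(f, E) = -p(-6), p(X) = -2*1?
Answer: -293125/53184 ≈ -5.5115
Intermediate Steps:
p(X) = -2
U(f, E) = -2/7 (U(f, E) = -(-1)*(-2)/7 = -⅐*2 = -2/7)
((3562 - 24752) + W)/(U(-56, 83) + 7598) = ((3562 - 24752) - 20685)/(-2/7 + 7598) = (-21190 - 20685)/(53184/7) = -41875*7/53184 = -293125/53184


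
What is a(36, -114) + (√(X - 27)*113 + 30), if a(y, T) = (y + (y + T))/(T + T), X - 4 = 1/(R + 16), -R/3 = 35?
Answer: 1147/38 + 3616*I*√178/89 ≈ 30.184 + 542.06*I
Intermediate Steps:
R = -105 (R = -3*35 = -105)
X = 355/89 (X = 4 + 1/(-105 + 16) = 4 + 1/(-89) = 4 - 1/89 = 355/89 ≈ 3.9888)
a(y, T) = (T + 2*y)/(2*T) (a(y, T) = (y + (T + y))/((2*T)) = (T + 2*y)*(1/(2*T)) = (T + 2*y)/(2*T))
a(36, -114) + (√(X - 27)*113 + 30) = (36 + (½)*(-114))/(-114) + (√(355/89 - 27)*113 + 30) = -(36 - 57)/114 + (√(-2048/89)*113 + 30) = -1/114*(-21) + ((32*I*√178/89)*113 + 30) = 7/38 + (3616*I*√178/89 + 30) = 7/38 + (30 + 3616*I*√178/89) = 1147/38 + 3616*I*√178/89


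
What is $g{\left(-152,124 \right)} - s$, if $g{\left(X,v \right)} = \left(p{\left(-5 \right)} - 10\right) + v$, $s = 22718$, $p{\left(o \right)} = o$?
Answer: $-22609$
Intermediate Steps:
$g{\left(X,v \right)} = -15 + v$ ($g{\left(X,v \right)} = \left(-5 - 10\right) + v = -15 + v$)
$g{\left(-152,124 \right)} - s = \left(-15 + 124\right) - 22718 = 109 - 22718 = -22609$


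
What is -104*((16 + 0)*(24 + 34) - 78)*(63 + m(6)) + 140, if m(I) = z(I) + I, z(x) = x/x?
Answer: -6187860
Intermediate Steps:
z(x) = 1
m(I) = 1 + I
-104*((16 + 0)*(24 + 34) - 78)*(63 + m(6)) + 140 = -104*((16 + 0)*(24 + 34) - 78)*(63 + (1 + 6)) + 140 = -104*(16*58 - 78)*(63 + 7) + 140 = -104*(928 - 78)*70 + 140 = -88400*70 + 140 = -104*59500 + 140 = -6188000 + 140 = -6187860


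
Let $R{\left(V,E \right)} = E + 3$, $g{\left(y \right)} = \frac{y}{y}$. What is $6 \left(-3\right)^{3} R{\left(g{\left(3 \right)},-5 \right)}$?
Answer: $324$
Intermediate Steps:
$g{\left(y \right)} = 1$
$R{\left(V,E \right)} = 3 + E$
$6 \left(-3\right)^{3} R{\left(g{\left(3 \right)},-5 \right)} = 6 \left(-3\right)^{3} \left(3 - 5\right) = 6 \left(-27\right) \left(-2\right) = \left(-162\right) \left(-2\right) = 324$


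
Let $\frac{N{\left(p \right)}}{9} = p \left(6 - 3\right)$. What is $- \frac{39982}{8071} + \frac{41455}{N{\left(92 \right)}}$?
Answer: $\frac{235268017}{20048364} \approx 11.735$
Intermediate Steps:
$N{\left(p \right)} = 27 p$ ($N{\left(p \right)} = 9 p \left(6 - 3\right) = 9 p 3 = 9 \cdot 3 p = 27 p$)
$- \frac{39982}{8071} + \frac{41455}{N{\left(92 \right)}} = - \frac{39982}{8071} + \frac{41455}{27 \cdot 92} = \left(-39982\right) \frac{1}{8071} + \frac{41455}{2484} = - \frac{39982}{8071} + 41455 \cdot \frac{1}{2484} = - \frac{39982}{8071} + \frac{41455}{2484} = \frac{235268017}{20048364}$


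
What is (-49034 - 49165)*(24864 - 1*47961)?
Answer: 2268102303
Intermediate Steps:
(-49034 - 49165)*(24864 - 1*47961) = -98199*(24864 - 47961) = -98199*(-23097) = 2268102303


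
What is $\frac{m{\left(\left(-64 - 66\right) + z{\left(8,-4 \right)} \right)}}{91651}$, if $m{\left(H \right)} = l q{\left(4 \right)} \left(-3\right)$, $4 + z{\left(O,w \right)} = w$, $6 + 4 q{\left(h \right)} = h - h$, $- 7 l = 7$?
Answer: $- \frac{9}{183302} \approx -4.9099 \cdot 10^{-5}$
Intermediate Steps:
$l = -1$ ($l = \left(- \frac{1}{7}\right) 7 = -1$)
$q{\left(h \right)} = - \frac{3}{2}$ ($q{\left(h \right)} = - \frac{3}{2} + \frac{h - h}{4} = - \frac{3}{2} + \frac{1}{4} \cdot 0 = - \frac{3}{2} + 0 = - \frac{3}{2}$)
$z{\left(O,w \right)} = -4 + w$
$m{\left(H \right)} = - \frac{9}{2}$ ($m{\left(H \right)} = \left(-1\right) \left(- \frac{3}{2}\right) \left(-3\right) = \frac{3}{2} \left(-3\right) = - \frac{9}{2}$)
$\frac{m{\left(\left(-64 - 66\right) + z{\left(8,-4 \right)} \right)}}{91651} = - \frac{9}{2 \cdot 91651} = \left(- \frac{9}{2}\right) \frac{1}{91651} = - \frac{9}{183302}$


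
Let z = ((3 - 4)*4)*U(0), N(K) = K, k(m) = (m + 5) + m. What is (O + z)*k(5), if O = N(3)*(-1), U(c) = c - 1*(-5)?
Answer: -345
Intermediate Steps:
k(m) = 5 + 2*m (k(m) = (5 + m) + m = 5 + 2*m)
U(c) = 5 + c (U(c) = c + 5 = 5 + c)
z = -20 (z = ((3 - 4)*4)*(5 + 0) = -1*4*5 = -4*5 = -20)
O = -3 (O = 3*(-1) = -3)
(O + z)*k(5) = (-3 - 20)*(5 + 2*5) = -23*(5 + 10) = -23*15 = -345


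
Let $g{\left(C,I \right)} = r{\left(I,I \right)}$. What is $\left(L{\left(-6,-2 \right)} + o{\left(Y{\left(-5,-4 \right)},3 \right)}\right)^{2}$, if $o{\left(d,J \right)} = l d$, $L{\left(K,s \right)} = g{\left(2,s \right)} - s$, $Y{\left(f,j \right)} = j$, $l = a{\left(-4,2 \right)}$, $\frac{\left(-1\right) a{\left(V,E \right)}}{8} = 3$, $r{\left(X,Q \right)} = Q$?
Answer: $9216$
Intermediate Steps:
$g{\left(C,I \right)} = I$
$a{\left(V,E \right)} = -24$ ($a{\left(V,E \right)} = \left(-8\right) 3 = -24$)
$l = -24$
$L{\left(K,s \right)} = 0$ ($L{\left(K,s \right)} = s - s = 0$)
$o{\left(d,J \right)} = - 24 d$
$\left(L{\left(-6,-2 \right)} + o{\left(Y{\left(-5,-4 \right)},3 \right)}\right)^{2} = \left(0 - -96\right)^{2} = \left(0 + 96\right)^{2} = 96^{2} = 9216$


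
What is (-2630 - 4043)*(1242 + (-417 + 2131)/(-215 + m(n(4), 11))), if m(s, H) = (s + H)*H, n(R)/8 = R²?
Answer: -5450846723/657 ≈ -8.2966e+6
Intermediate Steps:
n(R) = 8*R²
m(s, H) = H*(H + s) (m(s, H) = (H + s)*H = H*(H + s))
(-2630 - 4043)*(1242 + (-417 + 2131)/(-215 + m(n(4), 11))) = (-2630 - 4043)*(1242 + (-417 + 2131)/(-215 + 11*(11 + 8*4²))) = -6673*(1242 + 1714/(-215 + 11*(11 + 8*16))) = -6673*(1242 + 1714/(-215 + 11*(11 + 128))) = -6673*(1242 + 1714/(-215 + 11*139)) = -6673*(1242 + 1714/(-215 + 1529)) = -6673*(1242 + 1714/1314) = -6673*(1242 + 1714*(1/1314)) = -6673*(1242 + 857/657) = -6673*816851/657 = -5450846723/657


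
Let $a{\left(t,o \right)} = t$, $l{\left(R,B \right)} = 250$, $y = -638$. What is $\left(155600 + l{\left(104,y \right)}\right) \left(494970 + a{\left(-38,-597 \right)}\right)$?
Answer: $77135152200$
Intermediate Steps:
$\left(155600 + l{\left(104,y \right)}\right) \left(494970 + a{\left(-38,-597 \right)}\right) = \left(155600 + 250\right) \left(494970 - 38\right) = 155850 \cdot 494932 = 77135152200$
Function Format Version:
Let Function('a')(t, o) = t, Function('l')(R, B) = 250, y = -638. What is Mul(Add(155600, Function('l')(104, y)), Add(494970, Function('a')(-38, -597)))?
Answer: 77135152200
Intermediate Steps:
Mul(Add(155600, Function('l')(104, y)), Add(494970, Function('a')(-38, -597))) = Mul(Add(155600, 250), Add(494970, -38)) = Mul(155850, 494932) = 77135152200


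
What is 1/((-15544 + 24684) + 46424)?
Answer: 1/55564 ≈ 1.7997e-5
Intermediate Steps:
1/((-15544 + 24684) + 46424) = 1/(9140 + 46424) = 1/55564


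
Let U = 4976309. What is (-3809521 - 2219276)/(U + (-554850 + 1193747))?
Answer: -6028797/5615206 ≈ -1.0737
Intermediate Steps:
(-3809521 - 2219276)/(U + (-554850 + 1193747)) = (-3809521 - 2219276)/(4976309 + (-554850 + 1193747)) = -6028797/(4976309 + 638897) = -6028797/5615206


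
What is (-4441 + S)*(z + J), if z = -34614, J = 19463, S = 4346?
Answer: 1439345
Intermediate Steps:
(-4441 + S)*(z + J) = (-4441 + 4346)*(-34614 + 19463) = -95*(-15151) = 1439345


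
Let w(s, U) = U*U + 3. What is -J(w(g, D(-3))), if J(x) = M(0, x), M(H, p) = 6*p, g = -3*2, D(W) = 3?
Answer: -72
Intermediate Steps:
g = -6
w(s, U) = 3 + U² (w(s, U) = U² + 3 = 3 + U²)
J(x) = 6*x
-J(w(g, D(-3))) = -6*(3 + 3²) = -6*(3 + 9) = -6*12 = -1*72 = -72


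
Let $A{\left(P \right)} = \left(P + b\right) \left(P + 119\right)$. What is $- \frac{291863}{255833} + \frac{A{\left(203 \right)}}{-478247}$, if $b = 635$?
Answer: $- \frac{29802222507}{17478766393} \approx -1.7051$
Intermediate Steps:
$A{\left(P \right)} = \left(119 + P\right) \left(635 + P\right)$ ($A{\left(P \right)} = \left(P + 635\right) \left(P + 119\right) = \left(635 + P\right) \left(119 + P\right) = \left(119 + P\right) \left(635 + P\right)$)
$- \frac{291863}{255833} + \frac{A{\left(203 \right)}}{-478247} = - \frac{291863}{255833} + \frac{75565 + 203^{2} + 754 \cdot 203}{-478247} = \left(-291863\right) \frac{1}{255833} + \left(75565 + 41209 + 153062\right) \left(- \frac{1}{478247}\right) = - \frac{291863}{255833} + 269836 \left(- \frac{1}{478247}\right) = - \frac{291863}{255833} - \frac{38548}{68321} = - \frac{29802222507}{17478766393}$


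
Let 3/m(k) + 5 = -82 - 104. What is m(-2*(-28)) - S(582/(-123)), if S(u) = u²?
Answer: -7193519/321071 ≈ -22.405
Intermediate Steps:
m(k) = -3/191 (m(k) = 3/(-5 + (-82 - 104)) = 3/(-5 - 186) = 3/(-191) = 3*(-1/191) = -3/191)
m(-2*(-28)) - S(582/(-123)) = -3/191 - (582/(-123))² = -3/191 - (582*(-1/123))² = -3/191 - (-194/41)² = -3/191 - 1*37636/1681 = -3/191 - 37636/1681 = -7193519/321071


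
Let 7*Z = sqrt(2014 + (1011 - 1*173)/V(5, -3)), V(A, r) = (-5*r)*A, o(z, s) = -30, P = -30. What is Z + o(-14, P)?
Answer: -30 + 4*sqrt(28479)/105 ≈ -23.571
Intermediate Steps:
V(A, r) = -5*A*r
Z = 4*sqrt(28479)/105 (Z = sqrt(2014 + (1011 - 1*173)/((-5*5*(-3))))/7 = sqrt(2014 + (1011 - 173)/75)/7 = sqrt(2014 + 838*(1/75))/7 = sqrt(2014 + 838/75)/7 = sqrt(151888/75)/7 = (4*sqrt(28479)/15)/7 = 4*sqrt(28479)/105 ≈ 6.4288)
Z + o(-14, P) = 4*sqrt(28479)/105 - 30 = -30 + 4*sqrt(28479)/105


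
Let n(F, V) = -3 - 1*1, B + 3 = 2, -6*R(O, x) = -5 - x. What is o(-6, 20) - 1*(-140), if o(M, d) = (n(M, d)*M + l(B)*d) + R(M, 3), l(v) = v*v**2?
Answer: 436/3 ≈ 145.33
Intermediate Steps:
R(O, x) = 5/6 + x/6 (R(O, x) = -(-5 - x)/6 = 5/6 + x/6)
B = -1 (B = -3 + 2 = -1)
l(v) = v**3
n(F, V) = -4 (n(F, V) = -3 - 1 = -4)
o(M, d) = 4/3 - d - 4*M (o(M, d) = (-4*M + (-1)**3*d) + (5/6 + (1/6)*3) = (-4*M - d) + (5/6 + 1/2) = (-d - 4*M) + 4/3 = 4/3 - d - 4*M)
o(-6, 20) - 1*(-140) = (4/3 - 1*20 - 4*(-6)) - 1*(-140) = (4/3 - 20 + 24) + 140 = 16/3 + 140 = 436/3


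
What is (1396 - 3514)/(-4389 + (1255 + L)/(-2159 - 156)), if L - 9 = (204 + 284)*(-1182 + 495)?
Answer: 4903170/9826543 ≈ 0.49897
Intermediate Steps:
L = -335247 (L = 9 + (204 + 284)*(-1182 + 495) = 9 + 488*(-687) = 9 - 335256 = -335247)
(1396 - 3514)/(-4389 + (1255 + L)/(-2159 - 156)) = (1396 - 3514)/(-4389 + (1255 - 335247)/(-2159 - 156)) = -2118/(-4389 - 333992/(-2315)) = -2118/(-4389 - 333992*(-1/2315)) = -2118/(-4389 + 333992/2315) = -2118/(-9826543/2315) = -2118*(-2315/9826543) = 4903170/9826543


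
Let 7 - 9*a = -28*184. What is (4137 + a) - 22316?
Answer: -158452/9 ≈ -17606.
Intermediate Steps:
a = 5159/9 (a = 7/9 - (-28)*184/9 = 7/9 - ⅑*(-5152) = 7/9 + 5152/9 = 5159/9 ≈ 573.22)
(4137 + a) - 22316 = (4137 + 5159/9) - 22316 = 42392/9 - 22316 = -158452/9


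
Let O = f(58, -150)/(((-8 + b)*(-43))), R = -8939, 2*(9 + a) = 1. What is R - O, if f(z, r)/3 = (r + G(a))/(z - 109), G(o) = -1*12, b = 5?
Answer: -6534463/731 ≈ -8939.1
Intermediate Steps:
a = -17/2 (a = -9 + (½)*1 = -9 + ½ = -17/2 ≈ -8.5000)
G(o) = -12
f(z, r) = 3*(-12 + r)/(-109 + z) (f(z, r) = 3*((r - 12)/(z - 109)) = 3*((-12 + r)/(-109 + z)) = 3*(-12 + r)/(-109 + z))
O = 54/731 (O = (3*(-12 - 150)/(-109 + 58))/(((-8 + 5)*(-43))) = (3*(-162)/(-51))/((-3*(-43))) = (3*(-1/51)*(-162))/129 = (162/17)*(1/129) = 54/731 ≈ 0.073871)
R - O = -8939 - 1*54/731 = -8939 - 54/731 = -6534463/731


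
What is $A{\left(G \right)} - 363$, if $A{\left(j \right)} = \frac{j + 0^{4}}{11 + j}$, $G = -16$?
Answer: $- \frac{1799}{5} \approx -359.8$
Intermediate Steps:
$A{\left(j \right)} = \frac{j}{11 + j}$ ($A{\left(j \right)} = \frac{j + 0}{11 + j} = \frac{j}{11 + j}$)
$A{\left(G \right)} - 363 = - \frac{16}{11 - 16} - 363 = - \frac{16}{-5} - 363 = \left(-16\right) \left(- \frac{1}{5}\right) - 363 = \frac{16}{5} - 363 = - \frac{1799}{5}$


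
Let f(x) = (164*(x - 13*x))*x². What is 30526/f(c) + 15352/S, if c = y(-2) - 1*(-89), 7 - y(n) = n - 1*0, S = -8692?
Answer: -86695886443/49085045184 ≈ -1.7662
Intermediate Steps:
y(n) = 7 - n (y(n) = 7 - (n - 1*0) = 7 - (n + 0) = 7 - n)
c = 98 (c = (7 - 1*(-2)) - 1*(-89) = (7 + 2) + 89 = 9 + 89 = 98)
f(x) = -1968*x³ (f(x) = (164*(-12*x))*x² = (-1968*x)*x² = -1968*x³)
30526/f(c) + 15352/S = 30526/((-1968*98³)) + 15352/(-8692) = 30526/((-1968*941192)) + 15352*(-1/8692) = 30526/(-1852265856) - 3838/2173 = 30526*(-1/1852265856) - 3838/2173 = -15263/926132928 - 3838/2173 = -86695886443/49085045184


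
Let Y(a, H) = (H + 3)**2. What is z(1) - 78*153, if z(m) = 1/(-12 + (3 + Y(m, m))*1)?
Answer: -83537/7 ≈ -11934.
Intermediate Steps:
Y(a, H) = (3 + H)**2
z(m) = 1/(-9 + (3 + m)**2) (z(m) = 1/(-12 + (3 + (3 + m)**2)*1) = 1/(-12 + (3 + (3 + m)**2)) = 1/(-9 + (3 + m)**2))
z(1) - 78*153 = 1/(1*(6 + 1)) - 78*153 = 1/7 - 11934 = -83537/7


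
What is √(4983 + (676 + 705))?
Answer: 2*√1591 ≈ 79.775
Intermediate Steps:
√(4983 + (676 + 705)) = √(4983 + 1381) = √6364 = 2*√1591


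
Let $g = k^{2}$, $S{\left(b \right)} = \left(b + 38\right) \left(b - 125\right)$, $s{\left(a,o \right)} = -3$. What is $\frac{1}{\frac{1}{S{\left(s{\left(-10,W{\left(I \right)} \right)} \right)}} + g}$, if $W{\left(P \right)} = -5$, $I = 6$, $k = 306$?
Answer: $\frac{4480}{419489279} \approx 1.068 \cdot 10^{-5}$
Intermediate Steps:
$S{\left(b \right)} = \left(-125 + b\right) \left(38 + b\right)$ ($S{\left(b \right)} = \left(38 + b\right) \left(-125 + b\right) = \left(-125 + b\right) \left(38 + b\right)$)
$g = 93636$ ($g = 306^{2} = 93636$)
$\frac{1}{\frac{1}{S{\left(s{\left(-10,W{\left(I \right)} \right)} \right)}} + g} = \frac{1}{\frac{1}{-4750 + \left(-3\right)^{2} - -261} + 93636} = \frac{1}{\frac{1}{-4750 + 9 + 261} + 93636} = \frac{1}{\frac{1}{-4480} + 93636} = \frac{1}{- \frac{1}{4480} + 93636} = \frac{1}{\frac{419489279}{4480}} = \frac{4480}{419489279}$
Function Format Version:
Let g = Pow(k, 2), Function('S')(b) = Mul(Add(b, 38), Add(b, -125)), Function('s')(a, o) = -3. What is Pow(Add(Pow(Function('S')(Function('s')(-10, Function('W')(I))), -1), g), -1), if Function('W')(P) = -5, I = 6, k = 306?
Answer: Rational(4480, 419489279) ≈ 1.0680e-5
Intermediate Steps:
Function('S')(b) = Mul(Add(-125, b), Add(38, b)) (Function('S')(b) = Mul(Add(38, b), Add(-125, b)) = Mul(Add(-125, b), Add(38, b)))
g = 93636 (g = Pow(306, 2) = 93636)
Pow(Add(Pow(Function('S')(Function('s')(-10, Function('W')(I))), -1), g), -1) = Pow(Add(Pow(Add(-4750, Pow(-3, 2), Mul(-87, -3)), -1), 93636), -1) = Pow(Add(Pow(Add(-4750, 9, 261), -1), 93636), -1) = Pow(Add(Pow(-4480, -1), 93636), -1) = Pow(Add(Rational(-1, 4480), 93636), -1) = Pow(Rational(419489279, 4480), -1) = Rational(4480, 419489279)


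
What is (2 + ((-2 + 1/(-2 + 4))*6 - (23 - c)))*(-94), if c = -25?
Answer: 5170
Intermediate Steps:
(2 + ((-2 + 1/(-2 + 4))*6 - (23 - c)))*(-94) = (2 + ((-2 + 1/(-2 + 4))*6 - (23 - 1*(-25))))*(-94) = (2 + ((-2 + 1/2)*6 - (23 + 25)))*(-94) = (2 + ((-2 + ½)*6 - 1*48))*(-94) = (2 + (-3/2*6 - 48))*(-94) = (2 + (-9 - 48))*(-94) = (2 - 57)*(-94) = -55*(-94) = 5170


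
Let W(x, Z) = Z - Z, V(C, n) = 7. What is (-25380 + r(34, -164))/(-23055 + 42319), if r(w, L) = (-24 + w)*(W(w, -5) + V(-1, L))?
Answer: -12655/9632 ≈ -1.3139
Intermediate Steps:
W(x, Z) = 0
r(w, L) = -168 + 7*w (r(w, L) = (-24 + w)*(0 + 7) = (-24 + w)*7 = -168 + 7*w)
(-25380 + r(34, -164))/(-23055 + 42319) = (-25380 + (-168 + 7*34))/(-23055 + 42319) = (-25380 + (-168 + 238))/19264 = (-25380 + 70)*(1/19264) = -25310*1/19264 = -12655/9632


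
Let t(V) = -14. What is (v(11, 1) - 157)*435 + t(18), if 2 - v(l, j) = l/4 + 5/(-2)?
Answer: -270191/4 ≈ -67548.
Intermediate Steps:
v(l, j) = 9/2 - l/4 (v(l, j) = 2 - (l/4 + 5/(-2)) = 2 - (l*(1/4) + 5*(-1/2)) = 2 - (l/4 - 5/2) = 2 - (-5/2 + l/4) = 2 + (5/2 - l/4) = 9/2 - l/4)
(v(11, 1) - 157)*435 + t(18) = ((9/2 - 1/4*11) - 157)*435 - 14 = ((9/2 - 11/4) - 157)*435 - 14 = (7/4 - 157)*435 - 14 = -621/4*435 - 14 = -270135/4 - 14 = -270191/4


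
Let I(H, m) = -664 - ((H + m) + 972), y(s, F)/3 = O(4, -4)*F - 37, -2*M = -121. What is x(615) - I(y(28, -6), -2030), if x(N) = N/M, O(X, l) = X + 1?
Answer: -70765/121 ≈ -584.83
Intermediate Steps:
M = 121/2 (M = -1/2*(-121) = 121/2 ≈ 60.500)
O(X, l) = 1 + X
x(N) = 2*N/121 (x(N) = N/(121/2) = N*(2/121) = 2*N/121)
y(s, F) = -111 + 15*F (y(s, F) = 3*((1 + 4)*F - 37) = 3*(5*F - 37) = 3*(-37 + 5*F) = -111 + 15*F)
I(H, m) = -1636 - H - m (I(H, m) = -664 - (972 + H + m) = -664 + (-972 - H - m) = -1636 - H - m)
x(615) - I(y(28, -6), -2030) = (2/121)*615 - (-1636 - (-111 + 15*(-6)) - 1*(-2030)) = 1230/121 - (-1636 - (-111 - 90) + 2030) = 1230/121 - (-1636 - 1*(-201) + 2030) = 1230/121 - (-1636 + 201 + 2030) = 1230/121 - 1*595 = 1230/121 - 595 = -70765/121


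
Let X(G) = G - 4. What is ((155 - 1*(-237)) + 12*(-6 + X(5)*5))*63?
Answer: 23940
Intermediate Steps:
X(G) = -4 + G
((155 - 1*(-237)) + 12*(-6 + X(5)*5))*63 = ((155 - 1*(-237)) + 12*(-6 + (-4 + 5)*5))*63 = ((155 + 237) + 12*(-6 + 1*5))*63 = (392 + 12*(-6 + 5))*63 = (392 + 12*(-1))*63 = (392 - 12)*63 = 380*63 = 23940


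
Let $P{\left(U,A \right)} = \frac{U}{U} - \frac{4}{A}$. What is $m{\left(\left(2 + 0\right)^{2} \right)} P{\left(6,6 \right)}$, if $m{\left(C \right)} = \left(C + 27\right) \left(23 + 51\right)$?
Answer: $\frac{2294}{3} \approx 764.67$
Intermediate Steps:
$P{\left(U,A \right)} = 1 - \frac{4}{A}$
$m{\left(C \right)} = 1998 + 74 C$ ($m{\left(C \right)} = \left(27 + C\right) 74 = 1998 + 74 C$)
$m{\left(\left(2 + 0\right)^{2} \right)} P{\left(6,6 \right)} = \left(1998 + 74 \left(2 + 0\right)^{2}\right) \frac{-4 + 6}{6} = \left(1998 + 74 \cdot 2^{2}\right) \frac{1}{6} \cdot 2 = \left(1998 + 74 \cdot 4\right) \frac{1}{3} = \left(1998 + 296\right) \frac{1}{3} = 2294 \cdot \frac{1}{3} = \frac{2294}{3}$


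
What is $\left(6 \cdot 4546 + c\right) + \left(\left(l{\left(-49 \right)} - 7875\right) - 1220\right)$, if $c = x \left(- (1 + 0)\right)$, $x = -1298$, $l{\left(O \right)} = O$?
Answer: $19430$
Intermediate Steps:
$c = 1298$ ($c = - 1298 \left(- (1 + 0)\right) = - 1298 \left(\left(-1\right) 1\right) = \left(-1298\right) \left(-1\right) = 1298$)
$\left(6 \cdot 4546 + c\right) + \left(\left(l{\left(-49 \right)} - 7875\right) - 1220\right) = \left(6 \cdot 4546 + 1298\right) - 9144 = \left(27276 + 1298\right) - 9144 = 28574 - 9144 = 19430$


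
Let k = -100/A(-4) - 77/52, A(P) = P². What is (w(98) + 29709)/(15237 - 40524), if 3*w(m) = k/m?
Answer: -75698465/64431276 ≈ -1.1749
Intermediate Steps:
k = -201/26 (k = -100/((-4)²) - 77/52 = -100/16 - 77*1/52 = -100*1/16 - 77/52 = -25/4 - 77/52 = -201/26 ≈ -7.7308)
w(m) = -67/(26*m) (w(m) = (-201/(26*m))/3 = -67/(26*m))
(w(98) + 29709)/(15237 - 40524) = (-67/26/98 + 29709)/(15237 - 40524) = (-67/26*1/98 + 29709)/(-25287) = (-67/2548 + 29709)*(-1/25287) = (75698465/2548)*(-1/25287) = -75698465/64431276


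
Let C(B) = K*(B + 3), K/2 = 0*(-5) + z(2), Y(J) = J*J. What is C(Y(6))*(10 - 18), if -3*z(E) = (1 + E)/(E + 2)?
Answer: 156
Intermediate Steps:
Y(J) = J²
z(E) = -(1 + E)/(3*(2 + E)) (z(E) = -(1 + E)/(3*(E + 2)) = -(1 + E)/(3*(2 + E)))
K = -½ (K = 2*(0*(-5) + (-1 - 1*2)/(3*(2 + 2))) = 2*(0 + (⅓)*(-1 - 2)/4) = 2*(0 + (⅓)*(¼)*(-3)) = 2*(0 - ¼) = 2*(-¼) = -½ ≈ -0.50000)
C(B) = -3/2 - B/2 (C(B) = -(B + 3)/2 = -(3 + B)/2 = -3/2 - B/2)
C(Y(6))*(10 - 18) = (-3/2 - ½*6²)*(10 - 18) = (-3/2 - ½*36)*(-8) = (-3/2 - 18)*(-8) = -39/2*(-8) = 156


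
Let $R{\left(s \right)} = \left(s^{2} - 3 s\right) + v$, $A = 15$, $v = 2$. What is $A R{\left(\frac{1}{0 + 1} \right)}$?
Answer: $0$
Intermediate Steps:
$R{\left(s \right)} = 2 + s^{2} - 3 s$ ($R{\left(s \right)} = \left(s^{2} - 3 s\right) + 2 = 2 + s^{2} - 3 s$)
$A R{\left(\frac{1}{0 + 1} \right)} = 15 \left(2 + \left(\frac{1}{0 + 1}\right)^{2} - \frac{3}{0 + 1}\right) = 15 \left(2 + \left(1^{-1}\right)^{2} - \frac{3}{1}\right) = 15 \left(2 + 1^{2} - 3\right) = 15 \left(2 + 1 - 3\right) = 15 \cdot 0 = 0$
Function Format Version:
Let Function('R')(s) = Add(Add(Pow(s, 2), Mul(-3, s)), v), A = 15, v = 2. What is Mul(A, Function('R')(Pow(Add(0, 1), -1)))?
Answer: 0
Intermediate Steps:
Function('R')(s) = Add(2, Pow(s, 2), Mul(-3, s)) (Function('R')(s) = Add(Add(Pow(s, 2), Mul(-3, s)), 2) = Add(2, Pow(s, 2), Mul(-3, s)))
Mul(A, Function('R')(Pow(Add(0, 1), -1))) = Mul(15, Add(2, Pow(Pow(Add(0, 1), -1), 2), Mul(-3, Pow(Add(0, 1), -1)))) = Mul(15, Add(2, Pow(Pow(1, -1), 2), Mul(-3, Pow(1, -1)))) = Mul(15, Add(2, Pow(1, 2), Mul(-3, 1))) = Mul(15, Add(2, 1, -3)) = Mul(15, 0) = 0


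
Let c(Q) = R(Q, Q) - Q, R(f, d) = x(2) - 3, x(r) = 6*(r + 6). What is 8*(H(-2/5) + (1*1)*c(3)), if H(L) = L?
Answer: 1664/5 ≈ 332.80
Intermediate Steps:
x(r) = 36 + 6*r (x(r) = 6*(6 + r) = 36 + 6*r)
R(f, d) = 45 (R(f, d) = (36 + 6*2) - 3 = (36 + 12) - 3 = 48 - 3 = 45)
c(Q) = 45 - Q
8*(H(-2/5) + (1*1)*c(3)) = 8*(-2/5 + (1*1)*(45 - 1*3)) = 8*(-2*⅕ + 1*(45 - 3)) = 8*(-⅖ + 1*42) = 8*(-⅖ + 42) = 8*(208/5) = 1664/5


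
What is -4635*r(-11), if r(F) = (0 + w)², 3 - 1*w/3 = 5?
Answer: -166860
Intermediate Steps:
w = -6 (w = 9 - 3*5 = 9 - 15 = -6)
r(F) = 36 (r(F) = (0 - 6)² = (-6)² = 36)
-4635*r(-11) = -4635*36 = -166860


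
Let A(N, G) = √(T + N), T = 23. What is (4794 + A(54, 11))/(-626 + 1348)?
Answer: 2397/361 + √77/722 ≈ 6.6520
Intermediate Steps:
A(N, G) = √(23 + N)
(4794 + A(54, 11))/(-626 + 1348) = (4794 + √(23 + 54))/(-626 + 1348) = (4794 + √77)/722 = (4794 + √77)*(1/722) = 2397/361 + √77/722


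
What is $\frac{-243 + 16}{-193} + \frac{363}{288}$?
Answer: $\frac{45145}{18528} \approx 2.4366$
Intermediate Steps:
$\frac{-243 + 16}{-193} + \frac{363}{288} = \left(-227\right) \left(- \frac{1}{193}\right) + 363 \cdot \frac{1}{288} = \frac{227}{193} + \frac{121}{96} = \frac{45145}{18528}$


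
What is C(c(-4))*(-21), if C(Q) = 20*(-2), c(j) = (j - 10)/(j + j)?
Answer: 840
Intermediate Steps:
c(j) = (-10 + j)/(2*j) (c(j) = (-10 + j)/((2*j)) = (-10 + j)*(1/(2*j)) = (-10 + j)/(2*j))
C(Q) = -40
C(c(-4))*(-21) = -40*(-21) = 840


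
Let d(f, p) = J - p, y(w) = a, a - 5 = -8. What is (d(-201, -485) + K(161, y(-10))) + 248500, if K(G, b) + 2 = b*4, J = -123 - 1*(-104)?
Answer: 248952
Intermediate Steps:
a = -3 (a = 5 - 8 = -3)
y(w) = -3
J = -19 (J = -123 + 104 = -19)
K(G, b) = -2 + 4*b (K(G, b) = -2 + b*4 = -2 + 4*b)
d(f, p) = -19 - p
(d(-201, -485) + K(161, y(-10))) + 248500 = ((-19 - 1*(-485)) + (-2 + 4*(-3))) + 248500 = ((-19 + 485) + (-2 - 12)) + 248500 = (466 - 14) + 248500 = 452 + 248500 = 248952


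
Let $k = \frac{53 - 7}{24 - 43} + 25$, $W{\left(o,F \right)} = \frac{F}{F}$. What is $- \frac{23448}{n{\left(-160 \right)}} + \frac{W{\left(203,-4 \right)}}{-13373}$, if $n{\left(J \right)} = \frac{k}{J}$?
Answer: $\frac{317751038577}{1912339} \approx 1.6616 \cdot 10^{5}$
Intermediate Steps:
$W{\left(o,F \right)} = 1$
$k = \frac{429}{19}$ ($k = \frac{46}{-19} + 25 = 46 \left(- \frac{1}{19}\right) + 25 = - \frac{46}{19} + 25 = \frac{429}{19} \approx 22.579$)
$n{\left(J \right)} = \frac{429}{19 J}$
$- \frac{23448}{n{\left(-160 \right)}} + \frac{W{\left(203,-4 \right)}}{-13373} = - \frac{23448}{\frac{429}{19} \frac{1}{-160}} + 1 \frac{1}{-13373} = - \frac{23448}{\frac{429}{19} \left(- \frac{1}{160}\right)} + 1 \left(- \frac{1}{13373}\right) = - \frac{23448}{- \frac{429}{3040}} - \frac{1}{13373} = \left(-23448\right) \left(- \frac{3040}{429}\right) - \frac{1}{13373} = \frac{23760640}{143} - \frac{1}{13373} = \frac{317751038577}{1912339}$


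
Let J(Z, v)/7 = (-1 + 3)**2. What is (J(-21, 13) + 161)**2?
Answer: 35721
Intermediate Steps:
J(Z, v) = 28 (J(Z, v) = 7*(-1 + 3)**2 = 7*2**2 = 7*4 = 28)
(J(-21, 13) + 161)**2 = (28 + 161)**2 = 189**2 = 35721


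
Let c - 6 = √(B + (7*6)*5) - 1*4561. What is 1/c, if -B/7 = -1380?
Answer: -911/4147631 - √9870/20738155 ≈ -0.00022443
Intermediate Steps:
B = 9660 (B = -7*(-1380) = 9660)
c = -4555 + √9870 (c = 6 + (√(9660 + (7*6)*5) - 1*4561) = 6 + (√(9660 + 42*5) - 4561) = 6 + (√(9660 + 210) - 4561) = 6 + (√9870 - 4561) = 6 + (-4561 + √9870) = -4555 + √9870 ≈ -4455.7)
1/c = 1/(-4555 + √9870)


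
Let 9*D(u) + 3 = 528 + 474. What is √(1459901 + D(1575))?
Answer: 2*√365003 ≈ 1208.3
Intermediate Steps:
D(u) = 111 (D(u) = -⅓ + (528 + 474)/9 = -⅓ + (⅑)*1002 = -⅓ + 334/3 = 111)
√(1459901 + D(1575)) = √(1459901 + 111) = √1460012 = 2*√365003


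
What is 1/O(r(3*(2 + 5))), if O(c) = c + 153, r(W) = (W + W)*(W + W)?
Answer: 1/1917 ≈ 0.00052165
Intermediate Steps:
r(W) = 4*W² (r(W) = (2*W)*(2*W) = 4*W²)
O(c) = 153 + c
1/O(r(3*(2 + 5))) = 1/(153 + 4*(3*(2 + 5))²) = 1/(153 + 4*(3*7)²) = 1/(153 + 4*21²) = 1/(153 + 4*441) = 1/(153 + 1764) = 1/1917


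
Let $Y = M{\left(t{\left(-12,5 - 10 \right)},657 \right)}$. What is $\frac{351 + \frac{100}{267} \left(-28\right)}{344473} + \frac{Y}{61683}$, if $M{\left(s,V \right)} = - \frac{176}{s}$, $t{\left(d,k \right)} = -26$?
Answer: $\frac{8999796739}{8194694721421} \approx 0.0010982$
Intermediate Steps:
$Y = \frac{88}{13}$ ($Y = - \frac{176}{-26} = \left(-176\right) \left(- \frac{1}{26}\right) = \frac{88}{13} \approx 6.7692$)
$\frac{351 + \frac{100}{267} \left(-28\right)}{344473} + \frac{Y}{61683} = \frac{351 + \frac{100}{267} \left(-28\right)}{344473} + \frac{88}{13 \cdot 61683} = \left(351 + 100 \cdot \frac{1}{267} \left(-28\right)\right) \frac{1}{344473} + \frac{88}{13} \cdot \frac{1}{61683} = \left(351 + \frac{100}{267} \left(-28\right)\right) \frac{1}{344473} + \frac{88}{801879} = \left(351 - \frac{2800}{267}\right) \frac{1}{344473} + \frac{88}{801879} = \frac{90917}{267} \cdot \frac{1}{344473} + \frac{88}{801879} = \frac{90917}{91974291} + \frac{88}{801879} = \frac{8999796739}{8194694721421}$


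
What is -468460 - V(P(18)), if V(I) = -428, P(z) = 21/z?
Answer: -468032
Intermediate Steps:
-468460 - V(P(18)) = -468460 - 1*(-428) = -468460 + 428 = -468032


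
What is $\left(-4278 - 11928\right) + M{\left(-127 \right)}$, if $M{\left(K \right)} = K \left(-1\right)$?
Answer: $-16079$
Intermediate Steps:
$M{\left(K \right)} = - K$
$\left(-4278 - 11928\right) + M{\left(-127 \right)} = \left(-4278 - 11928\right) - -127 = -16206 + 127 = -16079$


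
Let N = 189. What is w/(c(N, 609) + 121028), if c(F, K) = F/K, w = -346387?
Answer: -10045223/3509821 ≈ -2.8620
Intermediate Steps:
w/(c(N, 609) + 121028) = -346387/(189/609 + 121028) = -346387/(189*(1/609) + 121028) = -346387/(9/29 + 121028) = -346387/3509821/29 = -346387*29/3509821 = -10045223/3509821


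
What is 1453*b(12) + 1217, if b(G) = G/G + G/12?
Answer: 4123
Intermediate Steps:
b(G) = 1 + G/12 (b(G) = 1 + G*(1/12) = 1 + G/12)
1453*b(12) + 1217 = 1453*(1 + (1/12)*12) + 1217 = 1453*(1 + 1) + 1217 = 1453*2 + 1217 = 2906 + 1217 = 4123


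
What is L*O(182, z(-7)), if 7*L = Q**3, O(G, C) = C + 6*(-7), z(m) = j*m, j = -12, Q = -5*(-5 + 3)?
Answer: 6000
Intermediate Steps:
Q = 10 (Q = -5*(-2) = 10)
z(m) = -12*m
O(G, C) = -42 + C (O(G, C) = C - 42 = -42 + C)
L = 1000/7 (L = (1/7)*10**3 = (1/7)*1000 = 1000/7 ≈ 142.86)
L*O(182, z(-7)) = 1000*(-42 - 12*(-7))/7 = 1000*(-42 + 84)/7 = (1000/7)*42 = 6000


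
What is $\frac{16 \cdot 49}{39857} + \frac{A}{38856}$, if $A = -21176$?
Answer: $- \frac{101693591}{193585449} \approx -0.52532$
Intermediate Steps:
$\frac{16 \cdot 49}{39857} + \frac{A}{38856} = \frac{16 \cdot 49}{39857} - \frac{21176}{38856} = 784 \cdot \frac{1}{39857} - \frac{2647}{4857} = \frac{784}{39857} - \frac{2647}{4857} = - \frac{101693591}{193585449}$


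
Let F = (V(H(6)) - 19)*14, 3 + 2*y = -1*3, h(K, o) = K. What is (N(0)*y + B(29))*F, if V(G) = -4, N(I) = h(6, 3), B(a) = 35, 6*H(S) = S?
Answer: -5474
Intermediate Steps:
H(S) = S/6
N(I) = 6
y = -3 (y = -3/2 + (-1*3)/2 = -3/2 + (½)*(-3) = -3/2 - 3/2 = -3)
F = -322 (F = (-4 - 19)*14 = -23*14 = -322)
(N(0)*y + B(29))*F = (6*(-3) + 35)*(-322) = (-18 + 35)*(-322) = 17*(-322) = -5474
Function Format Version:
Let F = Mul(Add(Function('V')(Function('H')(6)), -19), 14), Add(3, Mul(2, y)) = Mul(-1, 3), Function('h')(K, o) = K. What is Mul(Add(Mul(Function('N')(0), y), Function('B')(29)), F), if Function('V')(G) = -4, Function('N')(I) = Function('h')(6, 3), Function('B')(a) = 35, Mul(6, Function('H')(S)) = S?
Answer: -5474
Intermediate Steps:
Function('H')(S) = Mul(Rational(1, 6), S)
Function('N')(I) = 6
y = -3 (y = Add(Rational(-3, 2), Mul(Rational(1, 2), Mul(-1, 3))) = Add(Rational(-3, 2), Mul(Rational(1, 2), -3)) = Add(Rational(-3, 2), Rational(-3, 2)) = -3)
F = -322 (F = Mul(Add(-4, -19), 14) = Mul(-23, 14) = -322)
Mul(Add(Mul(Function('N')(0), y), Function('B')(29)), F) = Mul(Add(Mul(6, -3), 35), -322) = Mul(Add(-18, 35), -322) = Mul(17, -322) = -5474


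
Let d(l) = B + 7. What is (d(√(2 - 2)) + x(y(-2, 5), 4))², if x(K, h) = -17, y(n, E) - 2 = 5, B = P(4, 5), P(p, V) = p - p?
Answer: 100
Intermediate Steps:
P(p, V) = 0
B = 0
y(n, E) = 7 (y(n, E) = 2 + 5 = 7)
d(l) = 7 (d(l) = 0 + 7 = 7)
(d(√(2 - 2)) + x(y(-2, 5), 4))² = (7 - 17)² = (-10)² = 100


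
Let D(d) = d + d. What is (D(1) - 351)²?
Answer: 121801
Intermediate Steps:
D(d) = 2*d
(D(1) - 351)² = (2*1 - 351)² = (2 - 351)² = (-349)² = 121801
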